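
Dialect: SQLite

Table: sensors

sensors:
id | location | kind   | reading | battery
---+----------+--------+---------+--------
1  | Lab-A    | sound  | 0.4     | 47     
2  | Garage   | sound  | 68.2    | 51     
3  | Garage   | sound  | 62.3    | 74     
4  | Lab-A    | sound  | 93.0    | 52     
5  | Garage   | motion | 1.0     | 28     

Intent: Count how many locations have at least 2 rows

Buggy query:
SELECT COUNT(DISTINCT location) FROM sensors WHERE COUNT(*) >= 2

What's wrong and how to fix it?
Bug: COUNT(*) cannot appear in WHERE; the per-group count doesn't exist yet

Fix: Group first with HAVING COUNT(*) >= 2, then COUNT the resulting groups

Corrected query:
SELECT COUNT(*) FROM (SELECT location FROM sensors GROUP BY location HAVING COUNT(*) >= 2)

Result:
COUNT(*)
--------
2       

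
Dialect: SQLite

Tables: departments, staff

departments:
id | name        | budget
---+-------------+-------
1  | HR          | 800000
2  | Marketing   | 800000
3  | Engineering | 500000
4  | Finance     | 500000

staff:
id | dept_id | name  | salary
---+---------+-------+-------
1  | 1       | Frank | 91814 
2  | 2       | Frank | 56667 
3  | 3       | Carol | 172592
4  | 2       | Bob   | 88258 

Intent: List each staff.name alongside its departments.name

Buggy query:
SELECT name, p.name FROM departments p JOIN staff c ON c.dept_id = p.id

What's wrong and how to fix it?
Bug: 'name' exists in both joined tables, so the database can't tell which one is meant

Fix: Qualify the column with its table alias (c.name)

Corrected query:
SELECT c.name, p.name FROM departments p JOIN staff c ON c.dept_id = p.id

Result:
name  | name       
------+------------
Frank | HR         
Frank | Marketing  
Carol | Engineering
Bob   | Marketing  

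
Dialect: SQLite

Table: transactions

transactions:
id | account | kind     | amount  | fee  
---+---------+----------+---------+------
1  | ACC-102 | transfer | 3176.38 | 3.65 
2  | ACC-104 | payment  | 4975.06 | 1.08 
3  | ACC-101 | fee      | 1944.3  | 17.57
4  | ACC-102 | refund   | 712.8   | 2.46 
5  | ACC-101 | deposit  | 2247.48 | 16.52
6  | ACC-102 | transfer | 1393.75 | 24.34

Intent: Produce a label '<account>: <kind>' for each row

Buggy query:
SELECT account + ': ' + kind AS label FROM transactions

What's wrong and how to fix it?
Bug: SQLite uses || for string concatenation; + coerces text to numbers (yielding 0)

Fix: Replace + with || to concatenate text

Corrected query:
SELECT account || ': ' || kind AS label FROM transactions

Result:
label            
-----------------
ACC-102: transfer
ACC-104: payment 
ACC-101: fee     
ACC-102: refund  
ACC-101: deposit 
ACC-102: transfer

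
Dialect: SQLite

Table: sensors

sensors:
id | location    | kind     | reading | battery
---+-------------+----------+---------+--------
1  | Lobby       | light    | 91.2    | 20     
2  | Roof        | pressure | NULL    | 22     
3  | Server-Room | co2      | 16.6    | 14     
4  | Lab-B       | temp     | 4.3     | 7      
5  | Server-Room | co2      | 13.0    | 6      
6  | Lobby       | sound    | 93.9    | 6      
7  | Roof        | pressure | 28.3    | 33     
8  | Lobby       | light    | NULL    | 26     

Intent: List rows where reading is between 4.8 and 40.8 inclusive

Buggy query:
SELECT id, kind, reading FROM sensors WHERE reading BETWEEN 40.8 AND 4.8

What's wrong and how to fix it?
Bug: BETWEEN expects the lower bound first; with 40.8 AND 4.8 the range is empty

Fix: Write BETWEEN 4.8 AND 40.8

Corrected query:
SELECT id, kind, reading FROM sensors WHERE reading BETWEEN 4.8 AND 40.8

Result:
id | kind     | reading
---+----------+--------
3  | co2      | 16.6   
5  | co2      | 13     
7  | pressure | 28.3   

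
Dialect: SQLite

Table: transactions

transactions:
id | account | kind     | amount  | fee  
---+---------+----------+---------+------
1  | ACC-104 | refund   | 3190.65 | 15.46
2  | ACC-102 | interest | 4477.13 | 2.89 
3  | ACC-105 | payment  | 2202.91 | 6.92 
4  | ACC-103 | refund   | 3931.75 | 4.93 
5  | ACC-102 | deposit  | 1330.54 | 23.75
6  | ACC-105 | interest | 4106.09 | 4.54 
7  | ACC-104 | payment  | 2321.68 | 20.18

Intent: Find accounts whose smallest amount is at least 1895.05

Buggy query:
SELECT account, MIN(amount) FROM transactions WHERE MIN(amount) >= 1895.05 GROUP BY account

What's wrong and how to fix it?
Bug: MIN() in WHERE is a misuse of aggregate

Fix: Replace WHERE with HAVING after the GROUP BY

Corrected query:
SELECT account, MIN(amount) FROM transactions GROUP BY account HAVING MIN(amount) >= 1895.05

Result:
account | MIN(amount)
--------+------------
ACC-103 | 3931.75    
ACC-104 | 2321.68    
ACC-105 | 2202.91    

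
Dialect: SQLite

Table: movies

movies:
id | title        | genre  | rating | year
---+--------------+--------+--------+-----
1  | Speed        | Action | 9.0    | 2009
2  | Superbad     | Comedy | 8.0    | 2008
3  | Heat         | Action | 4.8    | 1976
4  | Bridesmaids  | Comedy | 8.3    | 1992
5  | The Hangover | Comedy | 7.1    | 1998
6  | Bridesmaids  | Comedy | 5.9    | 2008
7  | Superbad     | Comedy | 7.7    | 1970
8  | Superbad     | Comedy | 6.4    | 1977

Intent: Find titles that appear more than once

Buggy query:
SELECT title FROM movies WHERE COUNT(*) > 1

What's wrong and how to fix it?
Bug: WHERE can't reference COUNT(*); aggregates are computed after WHERE

Fix: Group first, then use HAVING for the count condition

Corrected query:
SELECT title FROM movies GROUP BY title HAVING COUNT(*) > 1

Result:
title      
-----------
Bridesmaids
Superbad   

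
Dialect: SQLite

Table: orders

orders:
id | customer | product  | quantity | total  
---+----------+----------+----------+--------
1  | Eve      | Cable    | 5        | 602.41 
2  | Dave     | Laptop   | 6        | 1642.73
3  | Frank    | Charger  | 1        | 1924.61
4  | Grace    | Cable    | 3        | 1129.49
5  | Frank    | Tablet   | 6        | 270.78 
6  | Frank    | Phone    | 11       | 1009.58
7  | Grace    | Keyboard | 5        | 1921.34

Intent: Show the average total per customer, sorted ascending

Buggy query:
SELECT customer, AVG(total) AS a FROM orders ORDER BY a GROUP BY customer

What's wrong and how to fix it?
Bug: ORDER BY appears before GROUP BY; SQL clause order requires GROUP BY first

Fix: Move ORDER BY to the end, after GROUP BY

Corrected query:
SELECT customer, AVG(total) AS a FROM orders GROUP BY customer ORDER BY a

Result:
customer | a          
---------+------------
Eve      | 602.41     
Frank    | 1068.323333
Grace    | 1525.415   
Dave     | 1642.73    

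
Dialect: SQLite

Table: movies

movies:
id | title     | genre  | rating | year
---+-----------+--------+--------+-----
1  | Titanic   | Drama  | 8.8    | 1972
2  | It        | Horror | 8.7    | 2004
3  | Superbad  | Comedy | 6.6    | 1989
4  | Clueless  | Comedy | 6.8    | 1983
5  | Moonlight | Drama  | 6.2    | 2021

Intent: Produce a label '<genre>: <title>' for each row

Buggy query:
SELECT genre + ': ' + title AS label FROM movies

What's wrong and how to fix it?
Bug: '+' is numeric addition; on text columns SQLite converts them to 0 instead of concatenating

Fix: Replace + with || to concatenate text

Corrected query:
SELECT genre || ': ' || title AS label FROM movies

Result:
label           
----------------
Drama: Titanic  
Horror: It      
Comedy: Superbad
Comedy: Clueless
Drama: Moonlight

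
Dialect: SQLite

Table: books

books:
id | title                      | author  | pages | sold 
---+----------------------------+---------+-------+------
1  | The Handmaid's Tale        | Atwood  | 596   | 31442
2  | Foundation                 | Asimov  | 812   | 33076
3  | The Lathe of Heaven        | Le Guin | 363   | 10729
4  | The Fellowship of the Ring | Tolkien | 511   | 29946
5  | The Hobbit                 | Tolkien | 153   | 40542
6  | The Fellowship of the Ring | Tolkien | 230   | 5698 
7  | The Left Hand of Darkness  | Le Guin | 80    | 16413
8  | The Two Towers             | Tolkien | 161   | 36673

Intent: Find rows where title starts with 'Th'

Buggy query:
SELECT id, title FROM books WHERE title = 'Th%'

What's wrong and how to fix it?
Bug: Wildcards only work with LIKE; '=' treats '%' as a literal character

Fix: Replace '=' with LIKE so 'Th%' is treated as a pattern

Corrected query:
SELECT id, title FROM books WHERE title LIKE 'Th%'

Result:
id | title                     
---+---------------------------
1  | The Handmaid's Tale       
3  | The Lathe of Heaven       
4  | The Fellowship of the Ring
5  | The Hobbit                
6  | The Fellowship of the Ring
7  | The Left Hand of Darkness 
8  | The Two Towers            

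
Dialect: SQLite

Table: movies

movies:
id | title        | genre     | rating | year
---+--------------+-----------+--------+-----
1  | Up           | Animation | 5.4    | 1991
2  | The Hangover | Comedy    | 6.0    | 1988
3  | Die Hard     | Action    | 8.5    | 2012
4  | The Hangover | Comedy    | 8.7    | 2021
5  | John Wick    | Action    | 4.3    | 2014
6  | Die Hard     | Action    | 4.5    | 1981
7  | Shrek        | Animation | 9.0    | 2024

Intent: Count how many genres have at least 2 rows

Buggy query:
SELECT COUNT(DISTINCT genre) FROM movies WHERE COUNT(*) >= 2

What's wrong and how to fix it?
Bug: COUNT(*) cannot appear in WHERE; the per-group count doesn't exist yet

Fix: Group first with HAVING COUNT(*) >= 2, then COUNT the resulting groups

Corrected query:
SELECT COUNT(*) FROM (SELECT genre FROM movies GROUP BY genre HAVING COUNT(*) >= 2)

Result:
COUNT(*)
--------
3       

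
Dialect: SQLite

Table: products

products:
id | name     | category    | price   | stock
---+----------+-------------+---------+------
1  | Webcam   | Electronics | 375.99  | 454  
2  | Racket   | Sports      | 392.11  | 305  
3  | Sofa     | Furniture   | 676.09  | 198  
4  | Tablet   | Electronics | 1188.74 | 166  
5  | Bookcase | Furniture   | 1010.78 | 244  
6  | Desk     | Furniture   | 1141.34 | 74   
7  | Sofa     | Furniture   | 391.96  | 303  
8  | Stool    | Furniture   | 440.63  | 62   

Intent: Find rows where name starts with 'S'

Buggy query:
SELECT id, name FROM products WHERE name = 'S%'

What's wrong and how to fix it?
Bug: '=' compares the literal string including the % character; pattern matching needs LIKE

Fix: Use LIKE for wildcard pattern matching

Corrected query:
SELECT id, name FROM products WHERE name LIKE 'S%'

Result:
id | name 
---+------
3  | Sofa 
7  | Sofa 
8  | Stool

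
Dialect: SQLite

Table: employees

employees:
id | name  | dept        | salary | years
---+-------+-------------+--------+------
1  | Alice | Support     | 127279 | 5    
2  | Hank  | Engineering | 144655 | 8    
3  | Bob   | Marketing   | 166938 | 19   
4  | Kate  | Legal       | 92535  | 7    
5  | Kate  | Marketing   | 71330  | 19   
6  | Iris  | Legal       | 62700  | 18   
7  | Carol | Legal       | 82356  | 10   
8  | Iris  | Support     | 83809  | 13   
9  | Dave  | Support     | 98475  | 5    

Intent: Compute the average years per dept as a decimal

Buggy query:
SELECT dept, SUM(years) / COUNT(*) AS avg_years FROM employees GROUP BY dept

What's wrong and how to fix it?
Bug: SUM(years) and COUNT(*) are both integers; the division truncates the fractional part

Fix: Cast one side to REAL so the division keeps the fractional part

Corrected query:
SELECT dept, SUM(years) * 1.0 / COUNT(*) AS avg_years FROM employees GROUP BY dept

Result:
dept        | avg_years
------------+----------
Engineering | 8        
Legal       | 11.666667
Marketing   | 19       
Support     | 7.666667 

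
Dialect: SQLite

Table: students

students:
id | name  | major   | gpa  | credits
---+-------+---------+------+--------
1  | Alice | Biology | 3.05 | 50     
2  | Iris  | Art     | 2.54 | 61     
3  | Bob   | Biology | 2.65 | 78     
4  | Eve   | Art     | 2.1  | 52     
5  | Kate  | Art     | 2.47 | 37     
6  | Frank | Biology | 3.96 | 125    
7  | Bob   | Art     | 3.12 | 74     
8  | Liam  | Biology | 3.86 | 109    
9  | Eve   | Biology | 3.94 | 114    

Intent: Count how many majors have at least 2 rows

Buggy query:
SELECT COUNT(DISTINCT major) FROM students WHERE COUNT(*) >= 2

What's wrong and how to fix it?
Bug: COUNT(*) cannot appear in WHERE; the per-group count doesn't exist yet

Fix: Group first with HAVING COUNT(*) >= 2, then COUNT the resulting groups

Corrected query:
SELECT COUNT(*) FROM (SELECT major FROM students GROUP BY major HAVING COUNT(*) >= 2)

Result:
COUNT(*)
--------
2       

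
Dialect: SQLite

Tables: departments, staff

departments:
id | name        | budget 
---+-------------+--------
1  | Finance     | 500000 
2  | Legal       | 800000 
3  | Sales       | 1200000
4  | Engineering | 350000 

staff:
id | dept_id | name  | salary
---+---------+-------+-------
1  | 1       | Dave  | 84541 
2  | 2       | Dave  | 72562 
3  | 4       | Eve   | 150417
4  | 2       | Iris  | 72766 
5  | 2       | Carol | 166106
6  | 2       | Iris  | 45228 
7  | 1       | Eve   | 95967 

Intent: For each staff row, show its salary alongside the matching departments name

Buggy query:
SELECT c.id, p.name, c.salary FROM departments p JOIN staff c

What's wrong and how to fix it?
Bug: JOIN with no ON clause produces a cartesian product; every staff row pairs with every departments row

Fix: Add ON c.dept_id = p.id to the JOIN

Corrected query:
SELECT c.id, p.name, c.salary FROM departments p JOIN staff c ON c.dept_id = p.id

Result:
id | name        | salary
---+-------------+-------
1  | Finance     | 84541 
2  | Legal       | 72562 
3  | Engineering | 150417
4  | Legal       | 72766 
5  | Legal       | 166106
6  | Legal       | 45228 
7  | Finance     | 95967 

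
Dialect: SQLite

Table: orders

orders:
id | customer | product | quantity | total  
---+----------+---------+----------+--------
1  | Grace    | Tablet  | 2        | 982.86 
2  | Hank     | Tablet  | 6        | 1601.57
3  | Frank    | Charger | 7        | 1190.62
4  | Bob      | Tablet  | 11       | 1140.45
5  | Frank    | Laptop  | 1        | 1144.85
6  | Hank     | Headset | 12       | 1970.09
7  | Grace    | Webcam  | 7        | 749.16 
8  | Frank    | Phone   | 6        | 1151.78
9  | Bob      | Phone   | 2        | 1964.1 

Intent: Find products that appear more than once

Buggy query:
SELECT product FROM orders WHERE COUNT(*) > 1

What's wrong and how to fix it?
Bug: COUNT(*) is an aggregate and cannot be used in WHERE

Fix: Group first, then use HAVING for the count condition

Corrected query:
SELECT product FROM orders GROUP BY product HAVING COUNT(*) > 1

Result:
product
-------
Phone  
Tablet 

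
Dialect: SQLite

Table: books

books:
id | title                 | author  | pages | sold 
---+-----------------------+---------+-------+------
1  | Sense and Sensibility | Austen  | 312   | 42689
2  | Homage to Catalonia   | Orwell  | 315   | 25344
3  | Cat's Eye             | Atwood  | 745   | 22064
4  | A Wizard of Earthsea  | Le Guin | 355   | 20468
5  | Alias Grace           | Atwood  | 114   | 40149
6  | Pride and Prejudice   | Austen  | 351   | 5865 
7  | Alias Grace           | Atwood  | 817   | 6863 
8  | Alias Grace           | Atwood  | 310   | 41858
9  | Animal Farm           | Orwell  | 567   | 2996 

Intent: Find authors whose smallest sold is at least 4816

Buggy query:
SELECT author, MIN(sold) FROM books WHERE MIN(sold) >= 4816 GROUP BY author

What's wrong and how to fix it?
Bug: MIN() in WHERE is a misuse of aggregate

Fix: Replace WHERE with HAVING after the GROUP BY

Corrected query:
SELECT author, MIN(sold) FROM books GROUP BY author HAVING MIN(sold) >= 4816

Result:
author  | MIN(sold)
--------+----------
Atwood  | 6863     
Austen  | 5865     
Le Guin | 20468    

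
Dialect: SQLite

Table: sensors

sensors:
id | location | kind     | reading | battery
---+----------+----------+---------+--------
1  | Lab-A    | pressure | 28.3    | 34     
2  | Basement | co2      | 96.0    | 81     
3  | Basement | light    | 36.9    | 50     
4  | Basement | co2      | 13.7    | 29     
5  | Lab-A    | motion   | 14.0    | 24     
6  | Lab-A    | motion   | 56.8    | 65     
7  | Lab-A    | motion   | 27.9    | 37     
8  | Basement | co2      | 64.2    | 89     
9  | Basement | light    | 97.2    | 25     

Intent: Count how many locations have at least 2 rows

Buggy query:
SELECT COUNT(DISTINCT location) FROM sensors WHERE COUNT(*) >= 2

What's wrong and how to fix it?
Bug: WHERE filters individual rows, not groups, so a group-level COUNT is invalid there

Fix: Group first with HAVING COUNT(*) >= 2, then COUNT the resulting groups

Corrected query:
SELECT COUNT(*) FROM (SELECT location FROM sensors GROUP BY location HAVING COUNT(*) >= 2)

Result:
COUNT(*)
--------
2       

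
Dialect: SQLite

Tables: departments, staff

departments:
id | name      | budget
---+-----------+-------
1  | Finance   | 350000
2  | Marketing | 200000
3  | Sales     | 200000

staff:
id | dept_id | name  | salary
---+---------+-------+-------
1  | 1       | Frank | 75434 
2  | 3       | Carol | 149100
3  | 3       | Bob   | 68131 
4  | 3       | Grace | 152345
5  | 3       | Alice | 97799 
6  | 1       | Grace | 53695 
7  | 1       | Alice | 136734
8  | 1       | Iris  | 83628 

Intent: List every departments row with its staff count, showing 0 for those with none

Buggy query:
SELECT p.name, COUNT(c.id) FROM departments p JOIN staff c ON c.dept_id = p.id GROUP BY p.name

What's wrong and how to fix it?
Bug: An inner join excludes parents with zero children

Fix: Use LEFT JOIN so parents without children still appear (COUNT(c.id) gives 0)

Corrected query:
SELECT p.name, COUNT(c.id) FROM departments p LEFT JOIN staff c ON c.dept_id = p.id GROUP BY p.name

Result:
name      | COUNT(c.id)
----------+------------
Finance   | 4          
Marketing | 0          
Sales     | 4          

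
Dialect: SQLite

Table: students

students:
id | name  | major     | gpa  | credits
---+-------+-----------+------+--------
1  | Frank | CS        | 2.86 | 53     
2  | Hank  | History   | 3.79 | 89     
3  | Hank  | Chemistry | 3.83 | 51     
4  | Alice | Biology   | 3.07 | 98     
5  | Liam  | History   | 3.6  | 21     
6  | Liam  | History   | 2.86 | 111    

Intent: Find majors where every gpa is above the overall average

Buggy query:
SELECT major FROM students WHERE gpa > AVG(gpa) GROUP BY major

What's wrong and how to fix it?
Bug: WHERE evaluates per row before aggregation, so AVG() is unavailable

Fix: Use a subquery for AVG and a HAVING MIN(...) filter so the condition holds for every row in the group

Corrected query:
SELECT major FROM students GROUP BY major HAVING MIN(gpa) > (SELECT AVG(gpa) FROM students)

Result:
major    
---------
Chemistry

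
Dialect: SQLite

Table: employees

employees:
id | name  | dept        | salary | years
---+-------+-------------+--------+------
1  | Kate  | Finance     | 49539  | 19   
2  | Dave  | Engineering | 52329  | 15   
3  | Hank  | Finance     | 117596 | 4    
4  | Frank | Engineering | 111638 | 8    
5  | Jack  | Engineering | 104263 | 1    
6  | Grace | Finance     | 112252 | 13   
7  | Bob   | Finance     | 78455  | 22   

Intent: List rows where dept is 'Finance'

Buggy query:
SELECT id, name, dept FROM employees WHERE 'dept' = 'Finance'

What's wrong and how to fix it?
Bug: 'dept' in single quotes is a string literal, not the column; the comparison is literal-vs-literal and never true

Fix: Remove the quotes around the column name (or use double quotes for an identifier)

Corrected query:
SELECT id, name, dept FROM employees WHERE dept = 'Finance'

Result:
id | name  | dept   
---+-------+--------
1  | Kate  | Finance
3  | Hank  | Finance
6  | Grace | Finance
7  | Bob   | Finance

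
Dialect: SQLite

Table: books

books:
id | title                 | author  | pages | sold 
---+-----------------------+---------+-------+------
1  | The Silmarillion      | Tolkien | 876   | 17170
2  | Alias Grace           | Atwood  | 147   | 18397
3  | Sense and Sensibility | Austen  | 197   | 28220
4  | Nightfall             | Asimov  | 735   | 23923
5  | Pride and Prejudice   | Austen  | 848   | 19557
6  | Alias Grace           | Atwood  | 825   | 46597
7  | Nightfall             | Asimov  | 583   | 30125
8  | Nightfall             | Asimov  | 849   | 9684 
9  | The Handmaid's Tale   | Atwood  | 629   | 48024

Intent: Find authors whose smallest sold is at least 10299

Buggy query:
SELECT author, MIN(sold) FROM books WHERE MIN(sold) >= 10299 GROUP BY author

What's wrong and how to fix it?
Bug: MIN() in WHERE is a misuse of aggregate

Fix: Use HAVING for the per-group MIN condition

Corrected query:
SELECT author, MIN(sold) FROM books GROUP BY author HAVING MIN(sold) >= 10299

Result:
author  | MIN(sold)
--------+----------
Atwood  | 18397    
Austen  | 19557    
Tolkien | 17170    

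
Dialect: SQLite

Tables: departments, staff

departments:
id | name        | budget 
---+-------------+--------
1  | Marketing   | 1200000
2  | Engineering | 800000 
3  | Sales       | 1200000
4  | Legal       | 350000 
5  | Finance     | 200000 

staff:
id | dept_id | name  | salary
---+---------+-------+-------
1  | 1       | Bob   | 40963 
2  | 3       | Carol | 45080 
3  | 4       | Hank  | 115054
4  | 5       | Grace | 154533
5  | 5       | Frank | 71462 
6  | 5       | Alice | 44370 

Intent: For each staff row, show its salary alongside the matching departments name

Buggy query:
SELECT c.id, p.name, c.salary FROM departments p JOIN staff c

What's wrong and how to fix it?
Bug: JOIN with no ON clause produces a cartesian product; every staff row pairs with every departments row

Fix: Specify the join condition linking the foreign key to the parent id

Corrected query:
SELECT c.id, p.name, c.salary FROM departments p JOIN staff c ON c.dept_id = p.id

Result:
id | name      | salary
---+-----------+-------
1  | Marketing | 40963 
2  | Sales     | 45080 
3  | Legal     | 115054
4  | Finance   | 154533
5  | Finance   | 71462 
6  | Finance   | 44370 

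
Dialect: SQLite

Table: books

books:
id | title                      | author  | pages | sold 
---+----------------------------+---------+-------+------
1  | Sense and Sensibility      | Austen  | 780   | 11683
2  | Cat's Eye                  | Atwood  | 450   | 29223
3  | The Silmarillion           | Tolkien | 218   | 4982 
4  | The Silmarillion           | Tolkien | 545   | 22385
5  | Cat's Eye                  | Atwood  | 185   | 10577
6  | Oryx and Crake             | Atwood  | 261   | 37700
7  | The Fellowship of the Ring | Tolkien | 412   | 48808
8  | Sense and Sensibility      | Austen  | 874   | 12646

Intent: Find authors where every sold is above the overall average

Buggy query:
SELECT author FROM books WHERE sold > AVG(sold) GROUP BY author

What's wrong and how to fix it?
Bug: AVG() is an aggregate; it can't sit directly in WHERE

Fix: Use a subquery for AVG and a HAVING MIN(...) filter so the condition holds for every row in the group

Corrected query:
SELECT author FROM books GROUP BY author HAVING MIN(sold) > (SELECT AVG(sold) FROM books)

Result:
(no rows)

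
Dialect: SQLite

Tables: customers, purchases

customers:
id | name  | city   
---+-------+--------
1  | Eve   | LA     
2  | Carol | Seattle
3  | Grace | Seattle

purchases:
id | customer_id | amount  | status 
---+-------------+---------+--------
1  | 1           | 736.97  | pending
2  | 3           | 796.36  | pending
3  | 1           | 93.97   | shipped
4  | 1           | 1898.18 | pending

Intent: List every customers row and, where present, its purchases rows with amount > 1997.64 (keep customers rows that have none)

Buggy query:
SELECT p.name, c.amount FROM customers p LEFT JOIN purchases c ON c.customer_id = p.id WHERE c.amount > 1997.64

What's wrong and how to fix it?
Bug: Filtering c.amount in WHERE discards the NULL rows produced by LEFT JOIN, turning it into an inner join

Fix: Move the right-table condition into the ON clause so unmatched parents are kept

Corrected query:
SELECT p.name, c.amount FROM customers p LEFT JOIN purchases c ON c.customer_id = p.id AND c.amount > 1997.64

Result:
name  | amount
------+-------
Eve   | NULL  
Carol | NULL  
Grace | NULL  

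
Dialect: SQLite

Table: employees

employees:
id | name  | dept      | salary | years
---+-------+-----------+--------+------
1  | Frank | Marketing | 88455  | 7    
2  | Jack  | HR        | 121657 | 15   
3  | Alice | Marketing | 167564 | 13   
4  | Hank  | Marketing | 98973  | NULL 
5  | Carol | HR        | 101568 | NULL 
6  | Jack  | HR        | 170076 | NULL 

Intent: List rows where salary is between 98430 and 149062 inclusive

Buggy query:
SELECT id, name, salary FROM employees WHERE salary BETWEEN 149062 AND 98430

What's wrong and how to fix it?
Bug: BETWEEN expects the lower bound first; with 149062 AND 98430 the range is empty

Fix: Swap the bounds so the smaller value comes first

Corrected query:
SELECT id, name, salary FROM employees WHERE salary BETWEEN 98430 AND 149062

Result:
id | name  | salary
---+-------+-------
2  | Jack  | 121657
4  | Hank  | 98973 
5  | Carol | 101568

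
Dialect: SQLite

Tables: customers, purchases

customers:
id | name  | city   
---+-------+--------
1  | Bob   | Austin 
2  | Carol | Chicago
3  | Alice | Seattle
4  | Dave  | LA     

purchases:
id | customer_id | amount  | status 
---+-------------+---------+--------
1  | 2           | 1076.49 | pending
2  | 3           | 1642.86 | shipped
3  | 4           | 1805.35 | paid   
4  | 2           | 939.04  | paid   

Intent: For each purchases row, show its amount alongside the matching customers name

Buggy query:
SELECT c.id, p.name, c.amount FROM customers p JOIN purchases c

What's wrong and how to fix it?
Bug: Missing join condition: each purchases row is matched to all customers rows instead of just its own

Fix: Add ON c.customer_id = p.id to the JOIN

Corrected query:
SELECT c.id, p.name, c.amount FROM customers p JOIN purchases c ON c.customer_id = p.id

Result:
id | name  | amount 
---+-------+--------
1  | Carol | 1076.49
2  | Alice | 1642.86
3  | Dave  | 1805.35
4  | Carol | 939.04 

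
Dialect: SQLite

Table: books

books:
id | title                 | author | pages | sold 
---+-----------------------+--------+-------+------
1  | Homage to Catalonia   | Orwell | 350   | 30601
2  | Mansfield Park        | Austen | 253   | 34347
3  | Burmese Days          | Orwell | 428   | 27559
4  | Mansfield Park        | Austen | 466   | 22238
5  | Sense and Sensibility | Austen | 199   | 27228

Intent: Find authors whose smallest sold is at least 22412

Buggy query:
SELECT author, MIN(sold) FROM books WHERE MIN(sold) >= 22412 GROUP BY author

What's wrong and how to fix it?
Bug: Aggregates like MIN are computed per group after WHERE runs

Fix: Use HAVING for the per-group MIN condition

Corrected query:
SELECT author, MIN(sold) FROM books GROUP BY author HAVING MIN(sold) >= 22412

Result:
author | MIN(sold)
-------+----------
Orwell | 27559    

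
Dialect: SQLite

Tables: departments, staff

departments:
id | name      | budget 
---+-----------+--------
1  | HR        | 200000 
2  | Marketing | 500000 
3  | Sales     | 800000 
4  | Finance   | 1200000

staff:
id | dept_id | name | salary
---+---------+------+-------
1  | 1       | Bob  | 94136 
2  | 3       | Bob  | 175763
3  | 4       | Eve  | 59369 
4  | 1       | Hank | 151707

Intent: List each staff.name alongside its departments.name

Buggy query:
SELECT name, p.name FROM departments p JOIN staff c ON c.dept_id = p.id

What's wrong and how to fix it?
Bug: 'name' exists in both joined tables, so the database can't tell which one is meant

Fix: Prefix ambiguous columns with the table alias

Corrected query:
SELECT c.name, p.name FROM departments p JOIN staff c ON c.dept_id = p.id

Result:
name | name   
-----+--------
Bob  | HR     
Bob  | Sales  
Eve  | Finance
Hank | HR     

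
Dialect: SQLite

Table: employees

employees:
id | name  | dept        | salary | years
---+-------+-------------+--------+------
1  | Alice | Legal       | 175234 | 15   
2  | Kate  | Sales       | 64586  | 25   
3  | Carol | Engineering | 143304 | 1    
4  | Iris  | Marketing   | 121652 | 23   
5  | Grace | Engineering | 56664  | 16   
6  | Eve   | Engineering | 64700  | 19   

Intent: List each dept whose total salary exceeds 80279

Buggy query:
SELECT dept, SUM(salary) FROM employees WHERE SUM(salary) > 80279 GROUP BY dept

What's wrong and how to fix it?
Bug: WHERE runs before GROUP BY, so aggregates aren't available there

Fix: Move the aggregate condition to a HAVING clause

Corrected query:
SELECT dept, SUM(salary) FROM employees GROUP BY dept HAVING SUM(salary) > 80279

Result:
dept        | SUM(salary)
------------+------------
Engineering | 264668     
Legal       | 175234     
Marketing   | 121652     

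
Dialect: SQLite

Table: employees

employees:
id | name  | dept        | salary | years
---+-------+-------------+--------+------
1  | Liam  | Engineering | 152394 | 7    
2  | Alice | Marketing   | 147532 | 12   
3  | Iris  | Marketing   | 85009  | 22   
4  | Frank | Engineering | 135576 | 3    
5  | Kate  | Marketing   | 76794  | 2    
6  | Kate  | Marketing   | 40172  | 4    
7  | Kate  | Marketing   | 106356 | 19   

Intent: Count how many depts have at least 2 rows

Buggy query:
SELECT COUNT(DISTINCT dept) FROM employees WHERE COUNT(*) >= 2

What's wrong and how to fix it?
Bug: WHERE filters individual rows, not groups, so a group-level COUNT is invalid there

Fix: Group first with HAVING COUNT(*) >= 2, then COUNT the resulting groups

Corrected query:
SELECT COUNT(*) FROM (SELECT dept FROM employees GROUP BY dept HAVING COUNT(*) >= 2)

Result:
COUNT(*)
--------
2       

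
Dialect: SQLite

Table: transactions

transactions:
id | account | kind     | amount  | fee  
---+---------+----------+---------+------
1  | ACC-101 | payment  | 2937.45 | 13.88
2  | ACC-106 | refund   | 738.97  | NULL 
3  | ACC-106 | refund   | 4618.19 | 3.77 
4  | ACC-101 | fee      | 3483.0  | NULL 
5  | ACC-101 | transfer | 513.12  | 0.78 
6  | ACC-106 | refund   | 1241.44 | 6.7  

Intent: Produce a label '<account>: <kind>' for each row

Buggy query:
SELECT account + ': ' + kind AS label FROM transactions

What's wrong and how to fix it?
Bug: '+' is numeric addition; on text columns SQLite converts them to 0 instead of concatenating

Fix: Use the || operator for string concatenation

Corrected query:
SELECT account || ': ' || kind AS label FROM transactions

Result:
label            
-----------------
ACC-101: payment 
ACC-106: refund  
ACC-106: refund  
ACC-101: fee     
ACC-101: transfer
ACC-106: refund  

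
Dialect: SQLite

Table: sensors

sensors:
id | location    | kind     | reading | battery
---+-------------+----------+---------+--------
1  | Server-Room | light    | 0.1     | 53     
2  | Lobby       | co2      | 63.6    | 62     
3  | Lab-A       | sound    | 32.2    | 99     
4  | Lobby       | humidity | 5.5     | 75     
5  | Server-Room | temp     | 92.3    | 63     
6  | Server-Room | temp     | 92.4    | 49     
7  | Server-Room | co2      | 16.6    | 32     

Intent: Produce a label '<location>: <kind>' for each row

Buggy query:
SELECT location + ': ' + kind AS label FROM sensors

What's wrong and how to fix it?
Bug: SQLite uses || for string concatenation; + coerces text to numbers (yielding 0)

Fix: Use the || operator for string concatenation

Corrected query:
SELECT location || ': ' || kind AS label FROM sensors

Result:
label             
------------------
Server-Room: light
Lobby: co2        
Lab-A: sound      
Lobby: humidity   
Server-Room: temp 
Server-Room: temp 
Server-Room: co2  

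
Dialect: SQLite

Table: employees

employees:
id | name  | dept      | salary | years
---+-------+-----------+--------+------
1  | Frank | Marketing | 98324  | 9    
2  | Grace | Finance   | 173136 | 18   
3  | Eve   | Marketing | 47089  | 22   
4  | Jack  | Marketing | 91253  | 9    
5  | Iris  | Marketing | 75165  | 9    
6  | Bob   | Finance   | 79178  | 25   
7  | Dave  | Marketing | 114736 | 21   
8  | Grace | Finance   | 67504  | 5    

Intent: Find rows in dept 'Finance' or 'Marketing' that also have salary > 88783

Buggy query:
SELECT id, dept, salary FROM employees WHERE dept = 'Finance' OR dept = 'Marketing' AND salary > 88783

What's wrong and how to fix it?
Bug: Without parentheses, AND is evaluated before OR, so the salary filter only applies to the 'Marketing' branch

Fix: Add parentheses around the OR so the AND applies to both alternatives

Corrected query:
SELECT id, dept, salary FROM employees WHERE (dept = 'Finance' OR dept = 'Marketing') AND salary > 88783

Result:
id | dept      | salary
---+-----------+-------
1  | Marketing | 98324 
2  | Finance   | 173136
4  | Marketing | 91253 
7  | Marketing | 114736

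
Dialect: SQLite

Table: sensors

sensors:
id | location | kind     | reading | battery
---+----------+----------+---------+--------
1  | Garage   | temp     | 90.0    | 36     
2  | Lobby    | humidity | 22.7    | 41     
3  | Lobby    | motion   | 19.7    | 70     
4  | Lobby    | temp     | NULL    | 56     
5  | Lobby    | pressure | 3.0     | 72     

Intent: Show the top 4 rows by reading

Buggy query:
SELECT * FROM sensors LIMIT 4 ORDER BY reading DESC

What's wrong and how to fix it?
Bug: ORDER BY cannot follow LIMIT; LIMIT is the final clause

Fix: Sort with ORDER BY, then apply LIMIT

Corrected query:
SELECT * FROM sensors ORDER BY reading DESC LIMIT 4

Result:
id | location | kind     | reading | battery
---+----------+----------+---------+--------
1  | Garage   | temp     | 90      | 36     
2  | Lobby    | humidity | 22.7    | 41     
3  | Lobby    | motion   | 19.7    | 70     
5  | Lobby    | pressure | 3       | 72     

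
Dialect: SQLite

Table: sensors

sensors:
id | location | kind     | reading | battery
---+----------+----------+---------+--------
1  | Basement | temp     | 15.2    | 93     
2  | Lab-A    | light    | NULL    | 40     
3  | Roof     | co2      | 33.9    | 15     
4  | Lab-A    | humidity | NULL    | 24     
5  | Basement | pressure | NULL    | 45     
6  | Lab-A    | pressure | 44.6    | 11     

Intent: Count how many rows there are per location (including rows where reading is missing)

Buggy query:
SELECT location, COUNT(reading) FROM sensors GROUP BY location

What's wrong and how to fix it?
Bug: COUNT(reading) skips NULLs, so groups with missing reading are undercounted

Fix: Replace COUNT(reading) with COUNT(*)

Corrected query:
SELECT location, COUNT(*) FROM sensors GROUP BY location

Result:
location | COUNT(*)
---------+---------
Basement | 2       
Lab-A    | 3       
Roof     | 1       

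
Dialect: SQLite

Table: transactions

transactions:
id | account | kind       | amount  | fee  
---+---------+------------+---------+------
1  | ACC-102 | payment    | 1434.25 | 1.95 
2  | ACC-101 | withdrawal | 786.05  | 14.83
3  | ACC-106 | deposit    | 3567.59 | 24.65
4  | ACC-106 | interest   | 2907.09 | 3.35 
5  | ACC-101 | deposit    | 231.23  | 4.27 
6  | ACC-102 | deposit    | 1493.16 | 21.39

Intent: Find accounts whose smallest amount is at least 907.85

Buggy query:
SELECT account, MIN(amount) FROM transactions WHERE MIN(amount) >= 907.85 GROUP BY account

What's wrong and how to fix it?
Bug: Aggregates like MIN are computed per group after WHERE runs

Fix: Replace WHERE with HAVING after the GROUP BY

Corrected query:
SELECT account, MIN(amount) FROM transactions GROUP BY account HAVING MIN(amount) >= 907.85

Result:
account | MIN(amount)
--------+------------
ACC-102 | 1434.25    
ACC-106 | 2907.09    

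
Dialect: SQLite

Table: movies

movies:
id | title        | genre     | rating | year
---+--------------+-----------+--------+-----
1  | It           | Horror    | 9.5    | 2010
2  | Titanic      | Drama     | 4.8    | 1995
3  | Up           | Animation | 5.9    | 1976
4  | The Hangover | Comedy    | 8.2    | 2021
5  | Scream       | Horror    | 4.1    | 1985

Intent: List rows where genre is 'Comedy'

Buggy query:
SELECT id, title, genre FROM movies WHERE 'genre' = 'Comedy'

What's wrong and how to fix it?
Bug: Single quotes denote string literals in SQL; the column name is being compared as a constant string

Fix: Remove the quotes around the column name (or use double quotes for an identifier)

Corrected query:
SELECT id, title, genre FROM movies WHERE genre = 'Comedy'

Result:
id | title        | genre 
---+--------------+-------
4  | The Hangover | Comedy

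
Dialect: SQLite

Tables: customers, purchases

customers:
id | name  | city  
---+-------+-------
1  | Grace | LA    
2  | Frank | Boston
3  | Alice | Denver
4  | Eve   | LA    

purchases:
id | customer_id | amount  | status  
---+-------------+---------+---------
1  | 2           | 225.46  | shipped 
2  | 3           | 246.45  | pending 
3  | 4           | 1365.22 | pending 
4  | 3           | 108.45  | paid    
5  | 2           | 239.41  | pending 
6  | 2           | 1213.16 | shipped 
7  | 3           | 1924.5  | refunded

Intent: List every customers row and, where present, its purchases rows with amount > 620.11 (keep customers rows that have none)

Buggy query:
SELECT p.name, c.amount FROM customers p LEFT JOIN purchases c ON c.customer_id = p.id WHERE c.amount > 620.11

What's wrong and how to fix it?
Bug: A WHERE condition on the right-hand table after LEFT JOIN drops unmatched parents

Fix: Move the right-table condition into the ON clause so unmatched parents are kept

Corrected query:
SELECT p.name, c.amount FROM customers p LEFT JOIN purchases c ON c.customer_id = p.id AND c.amount > 620.11

Result:
name  | amount 
------+--------
Grace | NULL   
Frank | 1213.16
Alice | 1924.5 
Eve   | 1365.22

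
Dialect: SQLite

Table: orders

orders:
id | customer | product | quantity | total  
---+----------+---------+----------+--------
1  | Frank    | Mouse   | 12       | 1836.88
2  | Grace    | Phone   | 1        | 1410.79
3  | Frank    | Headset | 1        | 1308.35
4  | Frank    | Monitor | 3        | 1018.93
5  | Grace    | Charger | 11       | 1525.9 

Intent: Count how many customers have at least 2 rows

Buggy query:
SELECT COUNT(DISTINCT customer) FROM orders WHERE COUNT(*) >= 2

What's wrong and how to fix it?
Bug: WHERE filters individual rows, not groups, so a group-level COUNT is invalid there

Fix: Group first with HAVING COUNT(*) >= 2, then COUNT the resulting groups

Corrected query:
SELECT COUNT(*) FROM (SELECT customer FROM orders GROUP BY customer HAVING COUNT(*) >= 2)

Result:
COUNT(*)
--------
2       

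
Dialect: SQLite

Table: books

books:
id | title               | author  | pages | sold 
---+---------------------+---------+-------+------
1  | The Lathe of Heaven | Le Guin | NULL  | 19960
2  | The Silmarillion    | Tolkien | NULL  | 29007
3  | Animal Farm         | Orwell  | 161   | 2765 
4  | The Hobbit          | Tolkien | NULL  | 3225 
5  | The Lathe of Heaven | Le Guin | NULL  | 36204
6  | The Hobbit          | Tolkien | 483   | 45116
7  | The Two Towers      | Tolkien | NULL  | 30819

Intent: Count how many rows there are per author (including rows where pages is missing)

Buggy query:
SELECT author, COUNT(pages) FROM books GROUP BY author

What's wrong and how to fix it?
Bug: COUNT(column) counts non-NULL values only; rows with NULL pages aren't counted

Fix: Use COUNT(*) to count all rows regardless of NULL

Corrected query:
SELECT author, COUNT(*) FROM books GROUP BY author

Result:
author  | COUNT(*)
--------+---------
Le Guin | 2       
Orwell  | 1       
Tolkien | 4       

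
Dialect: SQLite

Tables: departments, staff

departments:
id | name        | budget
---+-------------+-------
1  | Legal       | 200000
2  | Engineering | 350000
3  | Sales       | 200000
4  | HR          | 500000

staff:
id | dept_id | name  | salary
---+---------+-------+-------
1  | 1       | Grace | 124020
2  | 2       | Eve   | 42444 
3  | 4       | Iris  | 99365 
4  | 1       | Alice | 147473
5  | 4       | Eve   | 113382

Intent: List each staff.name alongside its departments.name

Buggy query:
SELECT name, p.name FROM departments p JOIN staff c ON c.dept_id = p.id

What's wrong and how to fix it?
Bug: Both tables have a 'name' column; the unqualified reference is ambiguous

Fix: Prefix ambiguous columns with the table alias

Corrected query:
SELECT c.name, p.name FROM departments p JOIN staff c ON c.dept_id = p.id

Result:
name  | name       
------+------------
Grace | Legal      
Eve   | Engineering
Iris  | HR         
Alice | Legal      
Eve   | HR         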